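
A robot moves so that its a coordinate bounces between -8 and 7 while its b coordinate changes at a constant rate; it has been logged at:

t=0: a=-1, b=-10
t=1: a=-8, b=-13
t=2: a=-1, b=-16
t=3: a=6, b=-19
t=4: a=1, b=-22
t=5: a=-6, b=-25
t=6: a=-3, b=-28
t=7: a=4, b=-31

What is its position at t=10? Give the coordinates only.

The a coordinate travels 7 per step and bounces off the walls at -8 and 7.
  step 8: 4 → 3
  step 9: 3 → -4
  step 10: -4 → -5
The b coordinate changes by -3 each step: at step 10 it is -40.

a=-5, b=-40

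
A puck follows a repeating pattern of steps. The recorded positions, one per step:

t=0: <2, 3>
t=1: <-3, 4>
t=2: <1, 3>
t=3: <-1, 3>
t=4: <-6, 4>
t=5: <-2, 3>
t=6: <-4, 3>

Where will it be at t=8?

<-5, 3>

The moves between consecutive positions are <-5, +1>, <+4, -1>, <-2, +0>, <-5, +1>, <+4, -1>, <-2, +0>; they repeat the 3-cycle [<-5, +1>, <+4, -1>, <-2, +0>].
step 7: apply <-5, +1> → <-9, 4>
step 8: apply <+4, -1> → <-5, 3>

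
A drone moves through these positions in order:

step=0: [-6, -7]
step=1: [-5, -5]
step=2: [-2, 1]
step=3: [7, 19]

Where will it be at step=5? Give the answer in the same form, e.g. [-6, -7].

[115, 235]

Step-to-step displacements: [+1, +2], [+3, +6], [+9, +18]; each is 3× the previous.
step 4: [7, 19] + [+27, +54] → [34, 73]
step 5: [34, 73] + [+81, +162] → [115, 235]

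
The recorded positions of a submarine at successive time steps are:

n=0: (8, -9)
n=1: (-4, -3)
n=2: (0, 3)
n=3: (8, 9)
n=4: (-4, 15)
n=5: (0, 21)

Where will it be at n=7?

The first coordinate repeats the cycle [8, -4, 0] with period 3; step 7 mod 3 = 1, giving -4.
The second coordinate changes by +6 each step, so at step 7 it is -9 + 7·(6) = 33.

(-4, 33)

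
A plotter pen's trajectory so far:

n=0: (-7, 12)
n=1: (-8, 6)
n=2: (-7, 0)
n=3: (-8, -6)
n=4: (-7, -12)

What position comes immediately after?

First: cycles through -7, -8 every 2 steps. Step 5 lands at position 1 of the cycle → -8.
Second: linear, -6 per step → -18 at step 5.

(-8, -18)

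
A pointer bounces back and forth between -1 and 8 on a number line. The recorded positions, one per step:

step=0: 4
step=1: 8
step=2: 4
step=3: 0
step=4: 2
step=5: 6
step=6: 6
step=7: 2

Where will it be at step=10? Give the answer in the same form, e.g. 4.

The value travels 4 per step and bounces off the walls at -1 and 8.
  step 8: 2 → 0
  step 9: 0 → 4
  step 10: 4 → 8

8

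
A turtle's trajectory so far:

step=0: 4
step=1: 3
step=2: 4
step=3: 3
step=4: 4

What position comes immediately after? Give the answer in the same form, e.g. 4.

3

Consecutive displacements -1, +1, -1, +1 scale by a factor of -1 each step.
step 5: 4 − 1 → 3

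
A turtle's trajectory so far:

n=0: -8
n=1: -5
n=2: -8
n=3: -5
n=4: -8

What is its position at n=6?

The jumps are +3, -3, +3, -3 — a geometric progression with ratio -1.
step 5: -8 + 3 → -5
step 6: -5 − 3 → -8

-8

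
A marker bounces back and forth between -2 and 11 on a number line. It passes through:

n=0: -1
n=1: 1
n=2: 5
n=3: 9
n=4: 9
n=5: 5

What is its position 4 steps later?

7

The value travels 4 per step and bounces off the walls at -2 and 11.
  step 6: 5 → 1
  step 7: 1 → -1
  step 8: -1 → 3
  step 9: 3 → 7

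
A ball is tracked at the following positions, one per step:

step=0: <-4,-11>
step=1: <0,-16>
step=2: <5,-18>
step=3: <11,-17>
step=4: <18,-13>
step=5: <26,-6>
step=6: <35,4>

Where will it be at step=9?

First differences are <+4,-5>, <+5,-2>, <+6,+1>, <+7,+4>, <+8,+7>, <+9,+10>; their common second difference is <+1,+3> (constant acceleration).
step 7: <35,4> + <+10,+13> → <45,17>
step 8: <45,17> + <+11,+16> → <56,33>
step 9: <56,33> + <+12,+19> → <68,52>

<68,52>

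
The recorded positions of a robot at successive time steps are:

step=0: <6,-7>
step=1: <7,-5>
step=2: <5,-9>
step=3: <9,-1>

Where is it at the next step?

<1,-17>

The jumps are <+1,+2>, <-2,-4>, <+4,+8> — a geometric progression with ratio -2.
step 4: <9,-1> + <-8,-16> → <1,-17>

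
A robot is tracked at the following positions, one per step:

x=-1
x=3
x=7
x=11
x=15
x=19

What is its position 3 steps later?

x=31

Constant displacement of +4 per step.
step 6: 19 + 4 → x=23
step 7: 23 + 4 → x=27
step 8: 27 + 4 → x=31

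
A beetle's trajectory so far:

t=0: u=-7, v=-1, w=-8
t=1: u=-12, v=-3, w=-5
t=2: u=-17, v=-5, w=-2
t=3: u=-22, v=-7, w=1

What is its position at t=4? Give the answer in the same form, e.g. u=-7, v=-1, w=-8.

Each step adds (-5,-2,+3) to the position.
step 4: u=-22, v=-7, w=1 + (-5,-2,+3) → u=-27, v=-9, w=4

u=-27, v=-9, w=4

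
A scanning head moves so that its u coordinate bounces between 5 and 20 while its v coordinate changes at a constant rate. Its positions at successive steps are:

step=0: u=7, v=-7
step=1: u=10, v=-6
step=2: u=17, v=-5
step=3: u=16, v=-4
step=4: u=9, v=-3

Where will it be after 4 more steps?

The u coordinate reflects between 5 and 20, moving 7 per step.
  step 5: 9 → 8
  step 6: 8 → 15
  step 7: 15 → 18
  step 8: 18 → 11
The v coordinate changes by +1 each step: at step 8 it is 1.

u=11, v=1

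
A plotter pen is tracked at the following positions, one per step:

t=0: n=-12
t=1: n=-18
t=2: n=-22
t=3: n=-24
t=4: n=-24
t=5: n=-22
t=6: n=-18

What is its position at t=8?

n=-4

Taking differences between consecutive positions: -6, -4, -2, +0, +2, +4. These grow by +2 each step.
step 7: -18 + 6 → n=-12
step 8: -12 + 8 → n=-4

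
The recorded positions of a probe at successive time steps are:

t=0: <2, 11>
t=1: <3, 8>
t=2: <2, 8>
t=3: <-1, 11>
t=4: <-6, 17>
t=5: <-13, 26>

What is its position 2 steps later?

<-33, 53>

First differences are <+1, -3>, <-1, +0>, <-3, +3>, <-5, +6>, <-7, +9>; their common second difference is <-2, +3> (constant acceleration).
step 6: <-13, 26> + <-9, +12> → <-22, 38>
step 7: <-22, 38> + <-11, +15> → <-33, 53>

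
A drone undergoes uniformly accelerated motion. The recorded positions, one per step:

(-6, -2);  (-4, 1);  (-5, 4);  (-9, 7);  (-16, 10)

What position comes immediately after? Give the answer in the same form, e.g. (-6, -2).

(-26, 13)

Taking differences between consecutive positions: (+2, +3), (-1, +3), (-4, +3), (-7, +3). These grow by (-3, +0) each step.
step 5: (-16, 10) + (-10, +3) → (-26, 13)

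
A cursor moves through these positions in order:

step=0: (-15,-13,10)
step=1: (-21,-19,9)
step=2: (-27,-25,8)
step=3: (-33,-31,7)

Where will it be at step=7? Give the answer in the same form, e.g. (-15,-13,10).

(-57,-55,3)

Each step adds (-6,-6,-1) to the position.
step 4: (-33,-31,7) + (-6,-6,-1) → (-39,-37,6)
step 5: (-39,-37,6) + (-6,-6,-1) → (-45,-43,5)
step 6: (-45,-43,5) + (-6,-6,-1) → (-51,-49,4)
step 7: (-51,-49,4) + (-6,-6,-1) → (-57,-55,3)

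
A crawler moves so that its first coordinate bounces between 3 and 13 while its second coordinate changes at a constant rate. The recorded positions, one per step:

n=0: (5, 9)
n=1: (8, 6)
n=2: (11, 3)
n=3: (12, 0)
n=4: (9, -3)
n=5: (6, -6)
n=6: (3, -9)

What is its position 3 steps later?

(12, -18)

The first coordinate reflects between 3 and 13, moving 3 per step.
  step 7: 3 → 6
  step 8: 6 → 9
  step 9: 9 → 12
The second coordinate changes by -3 each step: at step 9 it is -18.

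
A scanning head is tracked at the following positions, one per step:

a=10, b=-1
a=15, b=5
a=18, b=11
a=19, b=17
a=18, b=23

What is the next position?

Successive displacements: (+5, +6), (+3, +6), (+1, +6), (-1, +6) — each changes by (-2, +0).
step 5: a=18, b=23 + (-3, +6) → a=15, b=29

a=15, b=29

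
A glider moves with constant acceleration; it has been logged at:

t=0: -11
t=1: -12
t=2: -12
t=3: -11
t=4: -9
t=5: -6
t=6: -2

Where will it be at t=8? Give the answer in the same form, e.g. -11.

9

Successive displacements: -1, +0, +1, +2, +3, +4 — each changes by +1.
step 7: -2 + 5 → 3
step 8: 3 + 6 → 9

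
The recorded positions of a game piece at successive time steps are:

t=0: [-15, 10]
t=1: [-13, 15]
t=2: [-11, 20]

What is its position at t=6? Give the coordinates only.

Constant displacement of [+2, +5] per step.
step 3: [-11, 20] + [+2, +5] → [-9, 25]
step 4: [-9, 25] + [+2, +5] → [-7, 30]
step 5: [-7, 30] + [+2, +5] → [-5, 35]
step 6: [-5, 35] + [+2, +5] → [-3, 40]

[-3, 40]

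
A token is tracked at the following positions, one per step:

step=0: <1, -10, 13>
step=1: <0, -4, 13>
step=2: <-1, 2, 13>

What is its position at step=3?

<-2, 8, 13>

The position changes by <-1, +6, +0> every step.
step 3: <-1, 2, 13> + <-1, +6, +0> → <-2, 8, 13>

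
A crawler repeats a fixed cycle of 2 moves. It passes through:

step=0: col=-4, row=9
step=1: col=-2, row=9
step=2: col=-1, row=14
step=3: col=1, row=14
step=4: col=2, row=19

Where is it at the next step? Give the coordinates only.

Step-to-step displacements: (+2, +0), (+1, +5), (+2, +0), (+1, +5) — a repeating cycle of length 2.
step 5: apply (+2, +0) → col=4, row=19

col=4, row=19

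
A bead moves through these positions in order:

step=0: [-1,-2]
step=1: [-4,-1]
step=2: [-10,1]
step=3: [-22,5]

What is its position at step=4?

[-46,13]

The jumps are [-3,+1], [-6,+2], [-12,+4] — a geometric progression with ratio 2.
step 4: [-22,5] + [-24,+8] → [-46,13]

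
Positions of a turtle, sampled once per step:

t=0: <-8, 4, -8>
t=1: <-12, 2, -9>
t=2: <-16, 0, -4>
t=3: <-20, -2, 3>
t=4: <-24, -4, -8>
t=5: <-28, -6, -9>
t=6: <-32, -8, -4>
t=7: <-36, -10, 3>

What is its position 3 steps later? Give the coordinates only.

<-48, -16, -4>

The first coordinate changes by -4 each step, so at step 10 it is -8 + 10·(-4) = -48.
The second coordinate changes by -2 each step, so at step 10 it is 4 + 10·(-2) = -16.
The third coordinate repeats the cycle [-8, -9, -4, 3] with period 4; step 10 mod 4 = 2, giving -4.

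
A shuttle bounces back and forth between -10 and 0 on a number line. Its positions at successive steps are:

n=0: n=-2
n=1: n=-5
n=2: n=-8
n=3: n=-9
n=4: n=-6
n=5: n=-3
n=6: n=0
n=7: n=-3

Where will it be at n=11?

n=-5

The value reflects between -10 and 0, moving 3 per step.
  step 8: -3 → -6
  step 9: -6 → -9
  step 10: -9 → -8
  step 11: -8 → -5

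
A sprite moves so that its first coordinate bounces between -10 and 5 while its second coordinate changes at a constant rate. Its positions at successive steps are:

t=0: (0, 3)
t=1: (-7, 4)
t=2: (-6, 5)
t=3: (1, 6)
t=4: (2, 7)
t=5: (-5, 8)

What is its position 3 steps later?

(4, 11)

The first coordinate reflects between -10 and 5, moving 7 per step.
  step 6: -5 → -8
  step 7: -8 → -1
  step 8: -1 → 4
The second coordinate changes by +1 each step: at step 8 it is 11.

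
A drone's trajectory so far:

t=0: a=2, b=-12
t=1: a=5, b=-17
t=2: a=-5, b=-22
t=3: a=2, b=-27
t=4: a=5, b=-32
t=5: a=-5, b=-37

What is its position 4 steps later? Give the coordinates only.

The a coordinate repeats the cycle [2, 5, -5] with period 3; step 9 mod 3 = 0, giving 2.
The b coordinate changes by -5 each step, so at step 9 it is -12 + 9·(-5) = -57.

a=2, b=-57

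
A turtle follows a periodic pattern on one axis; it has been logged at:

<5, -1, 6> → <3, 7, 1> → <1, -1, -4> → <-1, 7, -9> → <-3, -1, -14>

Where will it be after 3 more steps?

First: linear, -2 per step → -9 at step 7.
Second: cycles through -1, 7 every 2 steps. Step 7 lands at position 1 of the cycle → 7.
Third: linear, -5 per step → -29 at step 7.

<-9, 7, -29>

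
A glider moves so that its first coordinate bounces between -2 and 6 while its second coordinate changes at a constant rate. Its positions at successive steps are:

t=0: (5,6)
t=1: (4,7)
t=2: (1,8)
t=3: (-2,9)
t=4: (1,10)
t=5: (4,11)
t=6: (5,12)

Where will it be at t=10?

The first coordinate reflects between -2 and 6, moving 3 per step.
  step 7: 5 → 2
  step 8: 2 → -1
  step 9: -1 → 0
  step 10: 0 → 3
The second coordinate changes by +1 each step: at step 10 it is 16.

(3,16)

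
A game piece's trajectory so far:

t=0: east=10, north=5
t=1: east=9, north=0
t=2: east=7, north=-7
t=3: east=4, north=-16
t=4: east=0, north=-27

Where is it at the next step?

Taking differences between consecutive positions: (-1, -5), (-2, -7), (-3, -9), (-4, -11). These grow by (-1, -2) each step.
step 5: east=0, north=-27 + (-5, -13) → east=-5, north=-40

east=-5, north=-40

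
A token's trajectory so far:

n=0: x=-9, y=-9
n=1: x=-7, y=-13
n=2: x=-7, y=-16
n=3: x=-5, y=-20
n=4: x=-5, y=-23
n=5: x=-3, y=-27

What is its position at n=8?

x=-1, y=-37

The moves between consecutive positions are (+2, -4), (+0, -3), (+2, -4), (+0, -3), (+2, -4); they repeat the 2-cycle [(+2, -4), (+0, -3)].
step 6: apply (+0, -3) → x=-3, y=-30
step 7: apply (+2, -4) → x=-1, y=-34
step 8: apply (+0, -3) → x=-1, y=-37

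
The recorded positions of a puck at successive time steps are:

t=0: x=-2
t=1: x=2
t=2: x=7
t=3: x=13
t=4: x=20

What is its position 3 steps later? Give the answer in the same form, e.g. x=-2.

x=47

Successive displacements: +4, +5, +6, +7 — each changes by +1.
step 5: 20 + 8 → x=28
step 6: 28 + 9 → x=37
step 7: 37 + 10 → x=47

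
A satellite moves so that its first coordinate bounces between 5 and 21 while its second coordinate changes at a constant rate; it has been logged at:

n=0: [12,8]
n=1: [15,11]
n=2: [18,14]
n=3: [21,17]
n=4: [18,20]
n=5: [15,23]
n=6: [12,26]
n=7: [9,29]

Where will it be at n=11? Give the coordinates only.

[13,41]

The first coordinate travels 3 per step and bounces off the walls at 5 and 21.
  step 8: 9 → 6
  step 9: 6 → 7
  step 10: 7 → 10
  step 11: 10 → 13
The second coordinate changes by +3 each step: at step 11 it is 41.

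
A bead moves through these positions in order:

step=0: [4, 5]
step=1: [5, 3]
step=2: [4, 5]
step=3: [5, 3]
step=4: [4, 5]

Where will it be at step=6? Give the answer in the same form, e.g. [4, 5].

Step-to-step displacements: [+1, -2], [-1, +2], [+1, -2], [-1, +2]; each is -1× the previous.
step 5: [4, 5] + [+1, -2] → [5, 3]
step 6: [5, 3] + [-1, +2] → [4, 5]

[4, 5]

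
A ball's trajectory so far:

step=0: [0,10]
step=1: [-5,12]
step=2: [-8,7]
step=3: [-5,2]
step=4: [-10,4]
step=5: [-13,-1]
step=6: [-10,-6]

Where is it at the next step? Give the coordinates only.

Differencing gives [-5,+2], [-3,-5], [+3,-5], [-5,+2], [-3,-5], [+3,-5]. This is the pattern [-5,+2], [-3,-5], [+3,-5] repeated.
step 7: apply [-5,+2] → [-15,-4]

[-15,-4]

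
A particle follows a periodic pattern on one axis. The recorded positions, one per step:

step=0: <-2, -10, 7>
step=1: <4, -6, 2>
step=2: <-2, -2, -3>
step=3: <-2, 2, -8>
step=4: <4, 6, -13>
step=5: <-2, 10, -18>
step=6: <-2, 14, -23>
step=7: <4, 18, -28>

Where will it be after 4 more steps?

<-2, 34, -48>

The first coordinate repeats the cycle [-2, 4, -2] with period 3; step 11 mod 3 = 2, giving -2.
The second coordinate changes by +4 each step, so at step 11 it is -10 + 11·(4) = 34.
The third coordinate changes by -5 each step, so at step 11 it is 7 + 11·(-5) = -48.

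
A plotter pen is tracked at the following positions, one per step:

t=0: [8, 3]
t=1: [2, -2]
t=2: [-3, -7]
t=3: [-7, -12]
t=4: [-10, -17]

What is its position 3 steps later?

[-13, -32]

Successive displacements: [-6, -5], [-5, -5], [-4, -5], [-3, -5] — each changes by [+1, +0].
step 5: [-10, -17] + [-2, -5] → [-12, -22]
step 6: [-12, -22] + [-1, -5] → [-13, -27]
step 7: [-13, -27] + [+0, -5] → [-13, -32]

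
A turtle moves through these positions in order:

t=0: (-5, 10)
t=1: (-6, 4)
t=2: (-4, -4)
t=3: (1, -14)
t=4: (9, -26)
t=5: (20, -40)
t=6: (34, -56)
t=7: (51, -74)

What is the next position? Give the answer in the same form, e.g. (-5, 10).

(71, -94)

Successive displacements: (-1, -6), (+2, -8), (+5, -10), (+8, -12), (+11, -14), (+14, -16), (+17, -18) — each changes by (+3, -2).
step 8: (51, -74) + (+20, -20) → (71, -94)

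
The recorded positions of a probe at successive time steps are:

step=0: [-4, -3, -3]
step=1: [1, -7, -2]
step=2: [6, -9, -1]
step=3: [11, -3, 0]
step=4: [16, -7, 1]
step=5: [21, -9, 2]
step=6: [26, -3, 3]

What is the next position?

The first coordinate changes by +5 each step, so at step 7 it is -4 + 7·(5) = 31.
The second coordinate repeats the cycle [-3, -7, -9] with period 3; step 7 mod 3 = 1, giving -7.
The third coordinate changes by +1 each step, so at step 7 it is -3 + 7·(1) = 4.

[31, -7, 4]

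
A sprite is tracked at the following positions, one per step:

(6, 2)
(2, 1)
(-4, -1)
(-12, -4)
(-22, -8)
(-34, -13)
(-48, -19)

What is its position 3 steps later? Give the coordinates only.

(-102, -43)

Taking differences between consecutive positions: (-4, -1), (-6, -2), (-8, -3), (-10, -4), (-12, -5), (-14, -6). These grow by (-2, -1) each step.
step 7: (-48, -19) + (-16, -7) → (-64, -26)
step 8: (-64, -26) + (-18, -8) → (-82, -34)
step 9: (-82, -34) + (-20, -9) → (-102, -43)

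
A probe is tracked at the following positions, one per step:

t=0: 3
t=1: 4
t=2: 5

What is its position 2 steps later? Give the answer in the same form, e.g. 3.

Each step adds +1 to the position.
step 3: 5 + 1 → 6
step 4: 6 + 1 → 7

7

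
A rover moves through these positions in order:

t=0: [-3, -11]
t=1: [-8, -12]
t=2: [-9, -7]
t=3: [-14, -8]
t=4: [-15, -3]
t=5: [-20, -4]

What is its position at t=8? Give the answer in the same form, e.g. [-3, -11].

The moves between consecutive positions are [-5, -1], [-1, +5], [-5, -1], [-1, +5], [-5, -1]; they repeat the 2-cycle [[-5, -1], [-1, +5]].
step 6: apply [-1, +5] → [-21, 1]
step 7: apply [-5, -1] → [-26, 0]
step 8: apply [-1, +5] → [-27, 5]

[-27, 5]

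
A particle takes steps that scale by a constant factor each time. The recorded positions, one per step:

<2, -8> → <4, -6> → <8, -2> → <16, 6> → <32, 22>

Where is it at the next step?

The jumps are <+2, +2>, <+4, +4>, <+8, +8>, <+16, +16> — a geometric progression with ratio 2.
step 5: <32, 22> + <+32, +32> → <64, 54>

<64, 54>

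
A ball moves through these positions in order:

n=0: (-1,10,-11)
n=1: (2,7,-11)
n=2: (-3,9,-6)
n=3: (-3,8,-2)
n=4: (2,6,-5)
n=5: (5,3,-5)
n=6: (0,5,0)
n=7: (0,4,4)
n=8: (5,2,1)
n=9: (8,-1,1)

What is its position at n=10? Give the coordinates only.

The moves between consecutive positions are (+3,-3,+0), (-5,+2,+5), (+0,-1,+4), (+5,-2,-3), (+3,-3,+0), (-5,+2,+5), (+0,-1,+4), (+5,-2,-3), (+3,-3,+0); they repeat the 4-cycle [(+3,-3,+0), (-5,+2,+5), (+0,-1,+4), (+5,-2,-3)].
step 10: apply (-5,+2,+5) → (3,1,6)

(3,1,6)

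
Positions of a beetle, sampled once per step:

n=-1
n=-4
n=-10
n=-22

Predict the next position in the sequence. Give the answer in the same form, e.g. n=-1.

Step-to-step displacements: -3, -6, -12; each is 2× the previous.
step 4: -22 − 24 → n=-46

n=-46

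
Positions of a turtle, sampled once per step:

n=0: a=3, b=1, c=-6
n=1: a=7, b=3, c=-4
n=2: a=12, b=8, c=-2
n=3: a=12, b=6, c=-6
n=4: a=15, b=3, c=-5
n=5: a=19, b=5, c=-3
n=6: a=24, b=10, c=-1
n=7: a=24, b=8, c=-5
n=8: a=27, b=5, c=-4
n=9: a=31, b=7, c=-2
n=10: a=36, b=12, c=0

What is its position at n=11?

Step-to-step displacements: (+4, +2, +2), (+5, +5, +2), (+0, -2, -4), (+3, -3, +1), (+4, +2, +2), (+5, +5, +2), (+0, -2, -4), (+3, -3, +1), (+4, +2, +2), (+5, +5, +2) — a repeating cycle of length 4.
step 11: apply (+0, -2, -4) → a=36, b=10, c=-4

a=36, b=10, c=-4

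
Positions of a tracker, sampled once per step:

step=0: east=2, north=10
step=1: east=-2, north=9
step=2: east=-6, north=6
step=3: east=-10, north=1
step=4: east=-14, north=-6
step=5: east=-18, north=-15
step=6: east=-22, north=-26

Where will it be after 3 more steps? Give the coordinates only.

east=-34, north=-71

Successive displacements: (-4,-1), (-4,-3), (-4,-5), (-4,-7), (-4,-9), (-4,-11) — each changes by (+0,-2).
step 7: east=-22, north=-26 + (-4,-13) → east=-26, north=-39
step 8: east=-26, north=-39 + (-4,-15) → east=-30, north=-54
step 9: east=-30, north=-54 + (-4,-17) → east=-34, north=-71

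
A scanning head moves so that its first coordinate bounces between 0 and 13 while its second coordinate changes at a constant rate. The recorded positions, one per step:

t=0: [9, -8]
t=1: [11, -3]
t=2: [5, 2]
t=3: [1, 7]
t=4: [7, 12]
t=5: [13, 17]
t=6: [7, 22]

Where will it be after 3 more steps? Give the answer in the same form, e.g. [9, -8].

[11, 37]

The first coordinate travels 6 per step and bounces off the walls at 0 and 13.
  step 7: 7 → 1
  step 8: 1 → 5
  step 9: 5 → 11
The second coordinate changes by +5 each step: at step 9 it is 37.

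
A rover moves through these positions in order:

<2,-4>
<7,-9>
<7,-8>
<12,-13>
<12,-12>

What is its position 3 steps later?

Differencing gives <+5,-5>, <+0,+1>, <+5,-5>, <+0,+1>. This is the pattern <+5,-5>, <+0,+1> repeated.
step 5: apply <+5,-5> → <17,-17>
step 6: apply <+0,+1> → <17,-16>
step 7: apply <+5,-5> → <22,-21>

<22,-21>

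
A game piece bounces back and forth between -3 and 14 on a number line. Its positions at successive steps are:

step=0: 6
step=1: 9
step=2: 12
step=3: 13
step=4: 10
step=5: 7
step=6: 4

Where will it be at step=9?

The value travels 3 per step and bounces off the walls at -3 and 14.
  step 7: 4 → 1
  step 8: 1 → -2
  step 9: -2 → -1

-1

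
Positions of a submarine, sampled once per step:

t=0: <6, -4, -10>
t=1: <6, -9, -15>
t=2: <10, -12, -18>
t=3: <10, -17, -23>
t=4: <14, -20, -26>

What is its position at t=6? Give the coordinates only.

<18, -28, -34>

Differencing gives <+0, -5, -5>, <+4, -3, -3>, <+0, -5, -5>, <+4, -3, -3>. This is the pattern <+0, -5, -5>, <+4, -3, -3> repeated.
step 5: apply <+0, -5, -5> → <14, -25, -31>
step 6: apply <+4, -3, -3> → <18, -28, -34>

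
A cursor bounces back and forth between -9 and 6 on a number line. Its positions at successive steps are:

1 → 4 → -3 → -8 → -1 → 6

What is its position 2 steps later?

-8

The value travels 7 per step and bounces off the walls at -9 and 6.
  step 6: 6 → -1
  step 7: -1 → -8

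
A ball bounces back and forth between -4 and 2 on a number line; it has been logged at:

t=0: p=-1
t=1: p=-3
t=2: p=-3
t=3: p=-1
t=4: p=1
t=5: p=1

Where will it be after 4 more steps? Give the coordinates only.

The value travels 2 per step and bounces off the walls at -4 and 2.
  step 6: 1 → -1
  step 7: -1 → -3
  step 8: -3 → -3
  step 9: -3 → -1

p=-1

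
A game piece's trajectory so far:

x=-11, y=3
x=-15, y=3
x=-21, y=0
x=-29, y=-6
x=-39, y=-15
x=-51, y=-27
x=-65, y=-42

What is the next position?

x=-81, y=-60

Successive displacements: (-4,+0), (-6,-3), (-8,-6), (-10,-9), (-12,-12), (-14,-15) — each changes by (-2,-3).
step 7: x=-65, y=-42 + (-16,-18) → x=-81, y=-60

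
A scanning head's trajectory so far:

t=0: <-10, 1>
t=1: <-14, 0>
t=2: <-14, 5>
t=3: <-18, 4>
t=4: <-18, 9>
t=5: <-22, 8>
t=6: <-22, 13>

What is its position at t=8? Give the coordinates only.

<-26, 17>

The moves between consecutive positions are <-4, -1>, <+0, +5>, <-4, -1>, <+0, +5>, <-4, -1>, <+0, +5>; they repeat the 2-cycle [<-4, -1>, <+0, +5>].
step 7: apply <-4, -1> → <-26, 12>
step 8: apply <+0, +5> → <-26, 17>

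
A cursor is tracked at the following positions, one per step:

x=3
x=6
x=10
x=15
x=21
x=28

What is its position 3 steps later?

Successive displacements: +3, +4, +5, +6, +7 — each changes by +1.
step 6: 28 + 8 → x=36
step 7: 36 + 9 → x=45
step 8: 45 + 10 → x=55

x=55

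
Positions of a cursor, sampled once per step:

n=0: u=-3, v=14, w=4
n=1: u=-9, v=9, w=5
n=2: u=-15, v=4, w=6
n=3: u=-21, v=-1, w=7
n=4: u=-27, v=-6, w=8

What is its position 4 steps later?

u=-51, v=-26, w=12

Constant displacement of (-6,-5,+1) per step.
step 5: u=-27, v=-6, w=8 + (-6,-5,+1) → u=-33, v=-11, w=9
step 6: u=-33, v=-11, w=9 + (-6,-5,+1) → u=-39, v=-16, w=10
step 7: u=-39, v=-16, w=10 + (-6,-5,+1) → u=-45, v=-21, w=11
step 8: u=-45, v=-21, w=11 + (-6,-5,+1) → u=-51, v=-26, w=12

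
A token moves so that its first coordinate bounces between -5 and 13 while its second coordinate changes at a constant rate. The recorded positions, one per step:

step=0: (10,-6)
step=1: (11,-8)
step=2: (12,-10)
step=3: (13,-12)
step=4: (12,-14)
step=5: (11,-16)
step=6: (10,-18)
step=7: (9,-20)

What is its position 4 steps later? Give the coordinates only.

The first coordinate reflects between -5 and 13, moving 1 per step.
  step 8: 9 → 8
  step 9: 8 → 7
  step 10: 7 → 6
  step 11: 6 → 5
The second coordinate changes by -2 each step: at step 11 it is -28.

(5,-28)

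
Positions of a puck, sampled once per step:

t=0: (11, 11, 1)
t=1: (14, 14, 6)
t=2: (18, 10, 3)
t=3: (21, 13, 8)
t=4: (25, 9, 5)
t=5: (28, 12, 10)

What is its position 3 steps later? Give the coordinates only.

(39, 7, 9)

Differencing gives (+3, +3, +5), (+4, -4, -3), (+3, +3, +5), (+4, -4, -3), (+3, +3, +5). This is the pattern (+3, +3, +5), (+4, -4, -3) repeated.
step 6: apply (+4, -4, -3) → (32, 8, 7)
step 7: apply (+3, +3, +5) → (35, 11, 12)
step 8: apply (+4, -4, -3) → (39, 7, 9)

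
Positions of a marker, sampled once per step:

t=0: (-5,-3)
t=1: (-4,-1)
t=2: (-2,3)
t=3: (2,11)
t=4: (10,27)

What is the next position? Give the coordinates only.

Consecutive displacements (+1,+2), (+2,+4), (+4,+8), (+8,+16) scale by a factor of 2 each step.
step 5: (10,27) + (+16,+32) → (26,59)

(26,59)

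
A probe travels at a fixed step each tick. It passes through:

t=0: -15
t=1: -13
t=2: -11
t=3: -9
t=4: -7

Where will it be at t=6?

Constant displacement of +2 per step.
step 5: -7 + 2 → -5
step 6: -5 + 2 → -3

-3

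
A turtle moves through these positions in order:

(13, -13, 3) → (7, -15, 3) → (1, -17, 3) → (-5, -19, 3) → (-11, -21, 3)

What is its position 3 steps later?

(-29, -27, 3)

Each step adds (-6, -2, +0) to the position.
step 5: (-11, -21, 3) + (-6, -2, +0) → (-17, -23, 3)
step 6: (-17, -23, 3) + (-6, -2, +0) → (-23, -25, 3)
step 7: (-23, -25, 3) + (-6, -2, +0) → (-29, -27, 3)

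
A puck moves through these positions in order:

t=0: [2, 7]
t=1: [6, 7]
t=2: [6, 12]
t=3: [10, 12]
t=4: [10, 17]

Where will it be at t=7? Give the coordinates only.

[18, 22]

The moves between consecutive positions are [+4, +0], [+0, +5], [+4, +0], [+0, +5]; they repeat the 2-cycle [[+4, +0], [+0, +5]].
step 5: apply [+4, +0] → [14, 17]
step 6: apply [+0, +5] → [14, 22]
step 7: apply [+4, +0] → [18, 22]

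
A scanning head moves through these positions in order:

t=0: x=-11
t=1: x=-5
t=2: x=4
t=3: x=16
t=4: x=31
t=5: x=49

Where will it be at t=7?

First differences are +6, +9, +12, +15, +18; their common second difference is +3 (constant acceleration).
step 6: 49 + 21 → x=70
step 7: 70 + 24 → x=94

x=94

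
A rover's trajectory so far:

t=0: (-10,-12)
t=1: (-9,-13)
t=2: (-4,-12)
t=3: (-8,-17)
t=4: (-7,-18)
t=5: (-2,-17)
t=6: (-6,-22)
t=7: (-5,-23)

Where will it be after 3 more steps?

The moves between consecutive positions are (+1,-1), (+5,+1), (-4,-5), (+1,-1), (+5,+1), (-4,-5), (+1,-1); they repeat the 3-cycle [(+1,-1), (+5,+1), (-4,-5)].
step 8: apply (+5,+1) → (0,-22)
step 9: apply (-4,-5) → (-4,-27)
step 10: apply (+1,-1) → (-3,-28)

(-3,-28)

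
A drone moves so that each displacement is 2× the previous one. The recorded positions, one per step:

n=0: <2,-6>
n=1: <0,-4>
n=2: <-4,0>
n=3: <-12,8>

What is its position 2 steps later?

<-60,56>

Consecutive displacements <-2,+2>, <-4,+4>, <-8,+8> scale by a factor of 2 each step.
step 4: <-12,8> + <-16,+16> → <-28,24>
step 5: <-28,24> + <-32,+32> → <-60,56>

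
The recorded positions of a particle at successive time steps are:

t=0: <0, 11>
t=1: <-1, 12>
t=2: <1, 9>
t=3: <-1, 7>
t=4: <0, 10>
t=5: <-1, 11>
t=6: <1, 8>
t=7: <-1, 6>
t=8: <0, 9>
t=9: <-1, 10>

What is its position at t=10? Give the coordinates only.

<1, 7>

The moves between consecutive positions are <-1, +1>, <+2, -3>, <-2, -2>, <+1, +3>, <-1, +1>, <+2, -3>, <-2, -2>, <+1, +3>, <-1, +1>; they repeat the 4-cycle [<-1, +1>, <+2, -3>, <-2, -2>, <+1, +3>].
step 10: apply <+2, -3> → <1, 7>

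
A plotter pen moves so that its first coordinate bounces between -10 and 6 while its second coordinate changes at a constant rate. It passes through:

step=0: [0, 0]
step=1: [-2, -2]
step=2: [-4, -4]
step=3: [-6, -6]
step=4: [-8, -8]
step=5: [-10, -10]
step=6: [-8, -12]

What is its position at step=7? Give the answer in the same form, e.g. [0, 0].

The first coordinate reflects between -10 and 6, moving 2 per step.
  step 7: -8 → -6
The second coordinate changes by -2 each step: at step 7 it is -14.

[-6, -14]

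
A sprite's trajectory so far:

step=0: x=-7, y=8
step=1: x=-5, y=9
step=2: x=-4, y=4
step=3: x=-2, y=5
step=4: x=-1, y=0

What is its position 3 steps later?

x=4, y=-3

Differencing gives (+2, +1), (+1, -5), (+2, +1), (+1, -5). This is the pattern (+2, +1), (+1, -5) repeated.
step 5: apply (+2, +1) → x=1, y=1
step 6: apply (+1, -5) → x=2, y=-4
step 7: apply (+2, +1) → x=4, y=-3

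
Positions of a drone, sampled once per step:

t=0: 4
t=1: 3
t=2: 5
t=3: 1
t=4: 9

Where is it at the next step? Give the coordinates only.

-7

Consecutive displacements -1, +2, -4, +8 scale by a factor of -2 each step.
step 5: 9 − 16 → -7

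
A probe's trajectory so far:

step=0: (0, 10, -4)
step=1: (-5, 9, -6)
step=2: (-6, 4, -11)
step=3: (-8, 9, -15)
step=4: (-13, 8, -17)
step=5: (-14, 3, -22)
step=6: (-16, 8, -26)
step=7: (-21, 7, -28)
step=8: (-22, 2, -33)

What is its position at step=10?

(-29, 6, -39)

The moves between consecutive positions are (-5, -1, -2), (-1, -5, -5), (-2, +5, -4), (-5, -1, -2), (-1, -5, -5), (-2, +5, -4), (-5, -1, -2), (-1, -5, -5); they repeat the 3-cycle [(-5, -1, -2), (-1, -5, -5), (-2, +5, -4)].
step 9: apply (-2, +5, -4) → (-24, 7, -37)
step 10: apply (-5, -1, -2) → (-29, 6, -39)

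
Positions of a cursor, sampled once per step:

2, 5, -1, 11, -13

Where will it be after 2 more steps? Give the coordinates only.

The jumps are +3, -6, +12, -24 — a geometric progression with ratio -2.
step 5: -13 + 48 → 35
step 6: 35 − 96 → -61

-61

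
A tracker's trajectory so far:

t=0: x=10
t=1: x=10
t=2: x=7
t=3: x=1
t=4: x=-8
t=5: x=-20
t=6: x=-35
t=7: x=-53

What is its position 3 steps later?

x=-125

First differences are +0, -3, -6, -9, -12, -15, -18; their common second difference is -3 (constant acceleration).
step 8: -53 − 21 → x=-74
step 9: -74 − 24 → x=-98
step 10: -98 − 27 → x=-125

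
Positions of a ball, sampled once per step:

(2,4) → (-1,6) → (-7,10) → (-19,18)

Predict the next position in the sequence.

Consecutive displacements (-3,+2), (-6,+4), (-12,+8) scale by a factor of 2 each step.
step 4: (-19,18) + (-24,+16) → (-43,34)

(-43,34)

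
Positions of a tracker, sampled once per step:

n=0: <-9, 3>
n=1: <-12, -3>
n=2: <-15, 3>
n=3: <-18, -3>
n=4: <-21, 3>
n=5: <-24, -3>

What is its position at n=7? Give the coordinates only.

The first coordinate changes by -3 each step, so at step 7 it is -9 + 7·(-3) = -30.
The second coordinate repeats the cycle [3, -3] with period 2; step 7 mod 2 = 1, giving -3.

<-30, -3>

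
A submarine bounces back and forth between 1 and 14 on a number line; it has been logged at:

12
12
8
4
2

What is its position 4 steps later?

The value travels 4 per step and bounces off the walls at 1 and 14.
  step 5: 2 → 6
  step 6: 6 → 10
  step 7: 10 → 14
  step 8: 14 → 10

10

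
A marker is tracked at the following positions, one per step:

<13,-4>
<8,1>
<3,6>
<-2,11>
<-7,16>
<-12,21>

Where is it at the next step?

<-17,26>

Constant displacement of <-5,+5> per step.
step 6: <-12,21> + <-5,+5> → <-17,26>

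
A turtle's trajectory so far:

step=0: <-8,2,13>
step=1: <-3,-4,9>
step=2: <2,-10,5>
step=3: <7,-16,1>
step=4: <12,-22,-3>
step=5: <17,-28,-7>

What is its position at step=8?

Each step adds <+5,-6,-4> to the position.
step 6: <17,-28,-7> + <+5,-6,-4> → <22,-34,-11>
step 7: <22,-34,-11> + <+5,-6,-4> → <27,-40,-15>
step 8: <27,-40,-15> + <+5,-6,-4> → <32,-46,-19>

<32,-46,-19>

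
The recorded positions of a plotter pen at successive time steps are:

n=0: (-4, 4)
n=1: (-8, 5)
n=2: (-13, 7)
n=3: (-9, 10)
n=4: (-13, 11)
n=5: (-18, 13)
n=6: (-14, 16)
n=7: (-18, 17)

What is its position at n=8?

The moves between consecutive positions are (-4, +1), (-5, +2), (+4, +3), (-4, +1), (-5, +2), (+4, +3), (-4, +1); they repeat the 3-cycle [(-4, +1), (-5, +2), (+4, +3)].
step 8: apply (-5, +2) → (-23, 19)

(-23, 19)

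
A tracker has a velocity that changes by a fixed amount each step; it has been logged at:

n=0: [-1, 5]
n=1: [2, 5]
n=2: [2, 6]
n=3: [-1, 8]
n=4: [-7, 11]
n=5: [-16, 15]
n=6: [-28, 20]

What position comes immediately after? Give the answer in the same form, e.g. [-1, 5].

Successive displacements: [+3, +0], [+0, +1], [-3, +2], [-6, +3], [-9, +4], [-12, +5] — each changes by [-3, +1].
step 7: [-28, 20] + [-15, +6] → [-43, 26]

[-43, 26]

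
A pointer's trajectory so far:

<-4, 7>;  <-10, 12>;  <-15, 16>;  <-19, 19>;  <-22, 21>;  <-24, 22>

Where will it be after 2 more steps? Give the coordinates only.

<-25, 21>

First differences are <-6, +5>, <-5, +4>, <-4, +3>, <-3, +2>, <-2, +1>; their common second difference is <+1, -1> (constant acceleration).
step 6: <-24, 22> + <-1, +0> → <-25, 22>
step 7: <-25, 22> + <+0, -1> → <-25, 21>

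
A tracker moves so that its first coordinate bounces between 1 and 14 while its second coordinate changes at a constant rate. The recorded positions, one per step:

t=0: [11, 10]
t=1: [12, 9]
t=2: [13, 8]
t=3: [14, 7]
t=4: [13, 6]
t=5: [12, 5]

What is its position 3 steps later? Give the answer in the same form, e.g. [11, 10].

[9, 2]

The first coordinate reflects between 1 and 14, moving 1 per step.
  step 6: 12 → 11
  step 7: 11 → 10
  step 8: 10 → 9
The second coordinate changes by -1 each step: at step 8 it is 2.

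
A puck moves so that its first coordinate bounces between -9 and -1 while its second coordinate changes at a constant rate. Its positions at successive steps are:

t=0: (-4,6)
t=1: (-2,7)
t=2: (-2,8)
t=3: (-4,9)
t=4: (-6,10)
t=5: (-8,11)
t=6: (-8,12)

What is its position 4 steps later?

(-2,16)

The first coordinate reflects between -9 and -1, moving 2 per step.
  step 7: -8 → -6
  step 8: -6 → -4
  step 9: -4 → -2
  step 10: -2 → -2
The second coordinate changes by +1 each step: at step 10 it is 16.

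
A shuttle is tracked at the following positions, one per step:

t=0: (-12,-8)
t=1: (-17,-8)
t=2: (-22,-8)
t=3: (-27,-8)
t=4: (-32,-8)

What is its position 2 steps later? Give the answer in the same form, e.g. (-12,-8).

Constant displacement of (-5,+0) per step.
step 5: (-32,-8) + (-5,+0) → (-37,-8)
step 6: (-37,-8) + (-5,+0) → (-42,-8)

(-42,-8)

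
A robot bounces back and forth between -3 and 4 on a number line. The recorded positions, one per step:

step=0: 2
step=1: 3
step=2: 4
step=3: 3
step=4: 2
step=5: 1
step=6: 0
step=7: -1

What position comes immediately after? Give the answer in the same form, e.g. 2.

-2

The value reflects between -3 and 4, moving 1 per step.
  step 8: -1 → -2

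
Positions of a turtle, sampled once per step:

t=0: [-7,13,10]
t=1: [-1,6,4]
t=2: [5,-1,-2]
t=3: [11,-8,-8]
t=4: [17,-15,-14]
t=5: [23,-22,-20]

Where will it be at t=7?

[35,-36,-32]

The position changes by [+6,-7,-6] every step.
step 6: [23,-22,-20] + [+6,-7,-6] → [29,-29,-26]
step 7: [29,-29,-26] + [+6,-7,-6] → [35,-36,-32]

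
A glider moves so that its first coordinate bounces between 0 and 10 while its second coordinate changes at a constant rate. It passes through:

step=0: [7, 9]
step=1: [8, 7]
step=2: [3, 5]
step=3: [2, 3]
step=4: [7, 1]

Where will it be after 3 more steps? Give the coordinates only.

[2, -5]

The first coordinate reflects between 0 and 10, moving 5 per step.
  step 5: 7 → 8
  step 6: 8 → 3
  step 7: 3 → 2
The second coordinate changes by -2 each step: at step 7 it is -5.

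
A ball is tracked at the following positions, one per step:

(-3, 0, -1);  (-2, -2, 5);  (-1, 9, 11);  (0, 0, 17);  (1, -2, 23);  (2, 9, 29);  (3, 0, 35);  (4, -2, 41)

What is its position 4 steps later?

First: linear, +1 per step → 8 at step 11.
Second: cycles through 0, -2, 9 every 3 steps. Step 11 lands at position 2 of the cycle → 9.
Third: linear, +6 per step → 65 at step 11.

(8, 9, 65)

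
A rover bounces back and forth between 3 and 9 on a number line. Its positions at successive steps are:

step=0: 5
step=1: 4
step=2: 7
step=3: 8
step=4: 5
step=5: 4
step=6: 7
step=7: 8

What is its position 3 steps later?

The value reflects between 3 and 9, moving 3 per step.
  step 8: 8 → 5
  step 9: 5 → 4
  step 10: 4 → 7

7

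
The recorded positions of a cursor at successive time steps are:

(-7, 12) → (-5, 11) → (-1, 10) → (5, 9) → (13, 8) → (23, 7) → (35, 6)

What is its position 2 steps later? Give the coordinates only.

Successive displacements: (+2, -1), (+4, -1), (+6, -1), (+8, -1), (+10, -1), (+12, -1) — each changes by (+2, +0).
step 7: (35, 6) + (+14, -1) → (49, 5)
step 8: (49, 5) + (+16, -1) → (65, 4)

(65, 4)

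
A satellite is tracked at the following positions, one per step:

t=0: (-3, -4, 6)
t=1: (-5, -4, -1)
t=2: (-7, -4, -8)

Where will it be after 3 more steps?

Each step adds (-2, +0, -7) to the position.
step 3: (-7, -4, -8) + (-2, +0, -7) → (-9, -4, -15)
step 4: (-9, -4, -15) + (-2, +0, -7) → (-11, -4, -22)
step 5: (-11, -4, -22) + (-2, +0, -7) → (-13, -4, -29)

(-13, -4, -29)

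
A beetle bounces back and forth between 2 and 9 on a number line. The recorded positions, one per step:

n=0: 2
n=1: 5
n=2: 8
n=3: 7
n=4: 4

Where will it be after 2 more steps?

The value travels 3 per step and bounces off the walls at 2 and 9.
  step 5: 4 → 3
  step 6: 3 → 6

6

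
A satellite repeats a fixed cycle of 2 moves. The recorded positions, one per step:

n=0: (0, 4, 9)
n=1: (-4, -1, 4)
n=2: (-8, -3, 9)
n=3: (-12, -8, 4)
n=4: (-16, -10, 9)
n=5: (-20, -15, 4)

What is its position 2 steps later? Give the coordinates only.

(-28, -22, 4)

Step-to-step displacements: (-4, -5, -5), (-4, -2, +5), (-4, -5, -5), (-4, -2, +5), (-4, -5, -5) — a repeating cycle of length 2.
step 6: apply (-4, -2, +5) → (-24, -17, 9)
step 7: apply (-4, -5, -5) → (-28, -22, 4)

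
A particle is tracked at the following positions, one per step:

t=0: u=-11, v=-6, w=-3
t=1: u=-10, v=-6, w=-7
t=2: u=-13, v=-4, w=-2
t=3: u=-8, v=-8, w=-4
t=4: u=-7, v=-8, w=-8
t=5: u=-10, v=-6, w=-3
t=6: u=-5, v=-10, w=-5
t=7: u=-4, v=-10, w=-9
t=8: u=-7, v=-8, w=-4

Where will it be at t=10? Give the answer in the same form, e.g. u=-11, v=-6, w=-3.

u=-1, v=-12, w=-10

The moves between consecutive positions are (+1, +0, -4), (-3, +2, +5), (+5, -4, -2), (+1, +0, -4), (-3, +2, +5), (+5, -4, -2), (+1, +0, -4), (-3, +2, +5); they repeat the 3-cycle [(+1, +0, -4), (-3, +2, +5), (+5, -4, -2)].
step 9: apply (+5, -4, -2) → u=-2, v=-12, w=-6
step 10: apply (+1, +0, -4) → u=-1, v=-12, w=-10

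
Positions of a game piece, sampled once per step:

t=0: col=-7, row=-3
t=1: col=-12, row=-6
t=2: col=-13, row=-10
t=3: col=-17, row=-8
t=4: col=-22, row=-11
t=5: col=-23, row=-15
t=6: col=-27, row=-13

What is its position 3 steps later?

Differencing gives (-5, -3), (-1, -4), (-4, +2), (-5, -3), (-1, -4), (-4, +2). This is the pattern (-5, -3), (-1, -4), (-4, +2) repeated.
step 7: apply (-5, -3) → col=-32, row=-16
step 8: apply (-1, -4) → col=-33, row=-20
step 9: apply (-4, +2) → col=-37, row=-18

col=-37, row=-18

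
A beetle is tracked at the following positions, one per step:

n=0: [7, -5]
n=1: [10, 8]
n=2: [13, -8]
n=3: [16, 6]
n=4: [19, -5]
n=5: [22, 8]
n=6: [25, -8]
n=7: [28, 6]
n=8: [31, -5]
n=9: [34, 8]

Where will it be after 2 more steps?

[40, 6]

The first coordinate changes by +3 each step, so at step 11 it is 7 + 11·(3) = 40.
The second coordinate repeats the cycle [-5, 8, -8, 6] with period 4; step 11 mod 4 = 3, giving 6.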